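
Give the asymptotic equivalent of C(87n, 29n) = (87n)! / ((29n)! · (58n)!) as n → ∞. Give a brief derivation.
C(87n, 29n) ~ (27/4)^(29n) · sqrt(3/(4π·29n))

Write N = 29n. Apply Stirling to each factorial:
  (3N)! ~ sqrt(2π·3N) · (3N/e)^(3N),
  N! ~ sqrt(2π N) · (N/e)^N,
  (2N)! ~ sqrt(2π·2N) · (2N/e)^(2N).
The exponential factors combine to (3N)^(3N) / (N^N · (2N)^(2N)) = 3^(3N)/2^(2N) = (3^3/2^2)^N = (27/4)^N.
The square-root prefactors combine to sqrt(2π·3N) / (sqrt(2π N)·sqrt(2π·2N)) = sqrt(3 / (2π·2·N)) = sqrt(3/(4π·29n)).
Substituting N = 29n: C(87n, 29n) ~ (27/4)^(29n) · sqrt(3/(4π·29n)).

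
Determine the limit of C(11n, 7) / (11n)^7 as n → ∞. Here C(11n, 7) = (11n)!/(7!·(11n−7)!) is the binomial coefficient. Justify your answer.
lim = 1/7! = 1/5040

With N = 11n → ∞: C(N, 7) / N^7 = [N(N−1)…(N−6)] / (7! · N^7) = (1/7!) · 1 · (1 − 1/(11n)) · … · (1 − 6/(11n)). Each factor → 1 as N → ∞, so the limit is 1/7! = 1/5040.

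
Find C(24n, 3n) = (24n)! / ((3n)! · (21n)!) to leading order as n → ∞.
C(24n, 3n) ~ (16777216/823543)^(3n) · sqrt(4/(7π·3n))

Write N = 3n. Apply Stirling to each factorial:
  (8N)! ~ sqrt(2π·8N) · (8N/e)^(8N),
  N! ~ sqrt(2π N) · (N/e)^N,
  (7N)! ~ sqrt(2π·7N) · (7N/e)^(7N).
The exponential factors combine to (8N)^(8N) / (N^N · (7N)^(7N)) = 8^(8N)/7^(7N) = (8^8/7^7)^N = (16777216/823543)^N.
The square-root prefactors combine to sqrt(2π·8N) / (sqrt(2π N)·sqrt(2π·7N)) = sqrt(8 / (2π·7·N)) = sqrt(4/(7π·3n)).
Substituting N = 3n: C(24n, 3n) ~ (16777216/823543)^(3n) · sqrt(4/(7π·3n)).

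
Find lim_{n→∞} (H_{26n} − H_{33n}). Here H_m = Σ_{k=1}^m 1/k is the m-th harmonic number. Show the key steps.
lim = ln(26/33)

Euler-Maclaurin gives H_m = ln m + γ + 1/(2m) + O(1/m^2). The γ and O(1/m) terms cancel in the difference:
  H_{26n} − H_{33n} = ln(26n) − ln(33n) + O(1/n) = ln(26/33) + O(1/n).
Hence the limit is ln(26/33).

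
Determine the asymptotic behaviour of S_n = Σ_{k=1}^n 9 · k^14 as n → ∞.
S_n ~ 3 · n^15 / 5

By integral comparison (Euler-Maclaurin), Σ_{k=1}^n 9 · k^14 = 9 · ∫_0^n x^14 dx + O(n^14) = 9 · n^15/15 = 3 · n^15 / 5 + O(n^14). (Equivalently, Faulhaber's formula gives the same leading term.)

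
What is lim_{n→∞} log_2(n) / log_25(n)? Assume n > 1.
lim = ln(25) / ln(2) = log_2(25)

Change of base: log_2(n) = ln n / ln 2 and log_25(n) = ln n / ln 25. The ratio is (ln n / ln 2) · (ln 25 / ln n) = ln 25 / ln 2, a constant independent of n. So the limit is ln 25 / ln 2 = log_2(25).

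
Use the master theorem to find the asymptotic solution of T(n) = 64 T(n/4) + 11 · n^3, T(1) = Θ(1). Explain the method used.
T(n) = Θ(n^3 log n)

log_4 64 = 3, and f(n) = 11 · n^3 = Θ(n^(log_4 64)). This is Case 2 of the master theorem: T(n) = Θ(f(n) · log n) = Θ(n^3 log n).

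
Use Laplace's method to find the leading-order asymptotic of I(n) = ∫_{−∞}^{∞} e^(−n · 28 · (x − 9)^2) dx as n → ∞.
I(n) = sqrt(π/(28n))

Here φ(x) = 28 · (x − 9)^2 has its unique minimum at x* = 9 with φ(x*) = 0 and φ''(x*) = 56. Laplace's method gives
  I(n) ~ e^(−n φ(x*)) · sqrt(2π / (n · φ''(x*))) = sqrt(2π / (56n)) = sqrt(π/(28n)).
This is exact: substituting u = (x − 9)·sqrt(28n) gives I(n) = (1/sqrt(28n)) ∫_{−∞}^{∞} e^(−u^2) du = sqrt(π/(28n)).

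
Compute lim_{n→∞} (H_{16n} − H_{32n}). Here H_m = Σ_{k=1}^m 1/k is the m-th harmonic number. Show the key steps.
lim = ln(16/32) = −ln 2

Euler-Maclaurin gives H_m = ln m + γ + 1/(2m) + O(1/m^2). The γ and O(1/m) terms cancel in the difference:
  H_{16n} − H_{32n} = ln(16n) − ln(32n) + O(1/n) = ln(16/32) + O(1/n).
Hence the limit is ln(16/32) = −ln 2.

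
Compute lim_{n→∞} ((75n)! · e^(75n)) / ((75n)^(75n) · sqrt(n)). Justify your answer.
lim = sqrt(2π·75)

Stirling: (75n)! ~ sqrt(2π·75n) · (75n/e)^(75n). Hence
  (75n)! · e^(75n) / (75n)^(75n) ~ sqrt(2π·75n).
Dividing by sqrt(n): sqrt(2π·75n) / sqrt(n) = sqrt(2π·75) · n^((1−1)/2), so the limit is sqrt(2π·75).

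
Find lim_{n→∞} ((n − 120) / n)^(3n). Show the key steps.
lim = e^(−360)

Rewrite as (1 − 120/n)^(3n). By the standard limit (1 + x/n)^n → e^x, we have (1 − 120/n)^n → e^(−120), and raising to the 3rd power gives e^(−360).
More precisely, ln[(1 − 120/n)^(3n)] = 3n · ln(1 − 120/n) = 3n · (-120/n + O(1/n^2)) = -360 + O(1/n) → -360.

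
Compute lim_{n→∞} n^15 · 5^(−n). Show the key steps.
lim = 0

Exponentials with base > 1 dominate every fixed polynomial: for any fixed c, n^c / 5^n → 0 as n → ∞ (e.g. by the ratio test, or by writing 5^n = e^(n ln 5) and noting e^(n ln 5) / n^c → ∞). Hence n^15 · 5^(−n) = n^15 / 5^n → 0.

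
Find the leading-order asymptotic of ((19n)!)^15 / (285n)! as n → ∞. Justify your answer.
((19n)!)^15/(285n)! ~ ((2π·19n)^(14/2) / sqrt(15)) · 15^(−15·19n)  →  0

Write N = 19n. Stirling: N! ~ sqrt(2π N)(N/e)^N and (15N)! ~ sqrt(2π·15N)·(15N/e)^(15N).
  (N!)^15/(15N)! ~ (2π N)^(15/2) (N/e)^(15N) / [sqrt(2π·15N) (15N/e)^(15N)]
     = (2π N)^(15/2) / sqrt(2π·15N) · (N/(15N))^(15N)
     = (2π N)^((15−1)/2) / sqrt(15) · 15^(−15N).
Since 15^15 > 1, the factor 15^(−15N) decays exponentially, so the ratio → 0. Substituting N = 19n gives the stated form.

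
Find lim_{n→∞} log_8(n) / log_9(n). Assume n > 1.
lim = ln(9) / ln(8) = log_8(9)

Change of base: log_8(n) = ln n / ln 8 and log_9(n) = ln n / ln 9. The ratio is (ln n / ln 8) · (ln 9 / ln n) = ln 9 / ln 8, a constant independent of n. So the limit is ln 9 / ln 8 = log_8(9).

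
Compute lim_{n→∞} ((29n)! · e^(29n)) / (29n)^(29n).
lim = ∞

Stirling: (29n)! ~ sqrt(2π·29n) · (29n/e)^(29n). Hence
  (29n)! · e^(29n) / (29n)^(29n) ~ sqrt(2π·29n) = sqrt(2π·29) · sqrt(n) → ∞.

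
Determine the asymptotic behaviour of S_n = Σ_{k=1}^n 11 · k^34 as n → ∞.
S_n ~ 11 · n^35 / 35

By integral comparison (Euler-Maclaurin), Σ_{k=1}^n 11 · k^34 = 11 · ∫_0^n x^34 dx + O(n^34) = 11 · n^35/35 + O(n^34). (Equivalently, Faulhaber's formula gives the same leading term.)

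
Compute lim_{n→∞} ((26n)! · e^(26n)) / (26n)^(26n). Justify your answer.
lim = ∞

Stirling: (26n)! ~ sqrt(2π·26n) · (26n/e)^(26n). Hence
  (26n)! · e^(26n) / (26n)^(26n) ~ sqrt(2π·26n) = sqrt(2π·26) · sqrt(n) → ∞.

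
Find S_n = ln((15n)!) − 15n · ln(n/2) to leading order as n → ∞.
S_n ~ 15n · (ln 30 − 1) + O(ln n)

Stirling: ln((15n)!) = 15n ln(15n) − 15n + O(ln n).
  S_n = 15n ln(15n) − 15n − 15n ln(n/2) + O(ln n)
      = 15n ln(15n) − 15n ln n + 15n ln 2 − 15n + O(ln n)
      = 15n ln 15 + 15n ln 2 − 15n + O(ln n)
      = 15n (ln 30 − 1) + O(ln n).
Numerically ln(30) − 1 ≈ 2.4012.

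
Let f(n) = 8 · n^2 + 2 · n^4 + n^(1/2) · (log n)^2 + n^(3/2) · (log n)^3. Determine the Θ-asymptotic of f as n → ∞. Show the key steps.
f(n) ∈ Θ(n^4)

Compare the terms by growth order. For large n, n^a · (log n)^b dominates n^a' · (log n)^b' iff a > a', or (a = a' and b > b'). Ranking the 4 terms shows the dominant one is 2 · n^4. Hence f(n) ∈ Θ(n^4).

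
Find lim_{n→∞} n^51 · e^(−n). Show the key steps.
lim = 0

Exponentials with base > 1 dominate every fixed polynomial: for any fixed c, n^c / e^n → 0 as n → ∞ (e.g. by the ratio test, or since e^n grows faster than any power of n). Hence n^51 · e^(−n) = n^51 / e^n → 0.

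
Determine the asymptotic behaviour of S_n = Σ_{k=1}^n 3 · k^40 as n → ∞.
S_n ~ 3 · n^41 / 41

By integral comparison (Euler-Maclaurin), Σ_{k=1}^n 3 · k^40 = 3 · ∫_0^n x^40 dx + O(n^40) = 3 · n^41/41 + O(n^40). (Equivalently, Faulhaber's formula gives the same leading term.)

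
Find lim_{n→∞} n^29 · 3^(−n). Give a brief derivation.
lim = 0

Exponentials with base > 1 dominate every fixed polynomial: for any fixed c, n^c / 3^n → 0 as n → ∞ (e.g. by the ratio test, or by writing 3^n = e^(n ln 3) and noting e^(n ln 3) / n^c → ∞). Hence n^29 · 3^(−n) = n^29 / 3^n → 0.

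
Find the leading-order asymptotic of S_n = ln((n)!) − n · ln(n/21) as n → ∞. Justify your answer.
S_n ~ n · (ln 21 − 1) + O(ln n)

Stirling: ln((n)!) = n ln(n) − n + O(ln n).
  S_n = n ln(n) − n − n ln(n/21) + O(ln n)
      = n ln(n) − n ln n + n ln 21 − n + O(ln n)
      = n ln 21 − n + O(ln n)
      = n (ln 21 − 1) + O(ln n).
Numerically ln(21) − 1 ≈ 2.0445.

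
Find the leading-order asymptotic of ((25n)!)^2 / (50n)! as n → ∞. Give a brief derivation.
((25n)!)^2/(50n)! ~ ((2π·25n)^(1/2) / sqrt(2)) · 2^(−2·25n)  →  0

Write N = 25n. Stirling: N! ~ sqrt(2π N)(N/e)^N and (2N)! ~ sqrt(2π·2N)·(2N/e)^(2N).
  (N!)^2/(2N)! ~ (2π N)^(2/2) (N/e)^(2N) / [sqrt(2π·2N) (2N/e)^(2N)]
     = (2π N)^(2/2) / sqrt(2π·2N) · (N/(2N))^(2N)
     = (2π N)^((2−1)/2) / sqrt(2) · 2^(−2N).
Since 2^2 > 1, the factor 2^(−2N) decays exponentially, so the ratio → 0. Substituting N = 25n gives the stated form.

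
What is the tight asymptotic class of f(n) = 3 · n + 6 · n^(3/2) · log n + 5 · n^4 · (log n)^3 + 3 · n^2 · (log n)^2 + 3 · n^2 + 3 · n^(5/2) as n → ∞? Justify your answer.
f(n) ∈ Θ(n^4 · (log n)^3)

Compare the terms by growth order. For large n, n^a · (log n)^b dominates n^a' · (log n)^b' iff a > a', or (a = a' and b > b'). Ranking the 6 terms shows the dominant one is 5 · n^4 · (log n)^3. Hence f(n) ∈ Θ(n^4 · (log n)^3).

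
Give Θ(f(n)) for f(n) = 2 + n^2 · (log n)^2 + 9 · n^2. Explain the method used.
f(n) ∈ Θ(n^2 · (log n)^2)

Compare the terms by growth order. For large n, n^a · (log n)^b dominates n^a' · (log n)^b' iff a > a', or (a = a' and b > b'). Ranking the 3 terms shows the dominant one is n^2 · (log n)^2. Hence f(n) ∈ Θ(n^2 · (log n)^2).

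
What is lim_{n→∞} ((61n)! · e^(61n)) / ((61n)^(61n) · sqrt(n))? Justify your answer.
lim = sqrt(2π·61)

Stirling: (61n)! ~ sqrt(2π·61n) · (61n/e)^(61n). Hence
  (61n)! · e^(61n) / (61n)^(61n) ~ sqrt(2π·61n).
Dividing by sqrt(n): sqrt(2π·61n) / sqrt(n) = sqrt(2π·61) · n^((1−1)/2), so the limit is sqrt(2π·61).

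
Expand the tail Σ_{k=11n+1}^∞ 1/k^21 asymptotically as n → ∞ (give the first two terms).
Σ_{k>11n} 1/k^21 = 1/(20 · (11n)^20) − 1/(2 · (11n)^21) + O(1/(11n)^22)

Compare to the integral: ∫_{11n}^∞ x^(−21) dx = [−x^(−20)/20]_{11n}^∞ = 1/((21−1)·(11n)^20). The Euler-Maclaurin correction adds −f(11n)/2 = −1/(2·(11n)^21). Euler-Maclaurin then gives
  Σ_{k>11n} 1/k^21 = ∫_{11n}^∞ dx/x^21 − 1/(2·(11n)^21) + O(1/(11n)^22).
(Equivalently this is ζ(21) − Σ_{k≤11n} 1/k^21.)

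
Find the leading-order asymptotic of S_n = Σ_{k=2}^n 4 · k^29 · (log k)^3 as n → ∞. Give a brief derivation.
S_n ~ 2 · n^30 · (log n)^3 / 15

By integral comparison, S_n = ∫_1^n 4 · x^29 · (log x)^3 dx + O(n^29 · (log n)^3). For the integral, the leading term of ∫_1^n x^29 (log x)^3 dx is n^30/30 · (log n)^3 (by repeated integration by parts; each step lowers the log-exponent and produces a relatively O(1/log n) correction). Hence S_n ~ 2 · n^30 · (log n)^3 / 15.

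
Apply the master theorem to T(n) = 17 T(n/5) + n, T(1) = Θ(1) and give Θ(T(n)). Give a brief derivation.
T(n) = Θ(n^(log_5 17))

Master theorem: compare f(n) = n to n^(log_5 17) where log_5 17 ≈ 1.760. Since 1 < log_5 17, we have f(n) = O(n^(log_5 17 − ε)) for some ε > 0 — Case 1. Hence T(n) = Θ(n^(log_5 17)).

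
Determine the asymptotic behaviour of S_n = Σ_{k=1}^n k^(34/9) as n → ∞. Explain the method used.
S_n ~ (9/43) · n^(43/9)

Integral comparison: Σ_{k=1}^n k^(34/9) = ∫_0^n x^(34/9) dx + O(n^(34/9)). The integral is n^(1 + 34/9) / (1 + 34/9) = n^((34+9)/9) / ((34+9)/9) = (9/43) · n^(43/9).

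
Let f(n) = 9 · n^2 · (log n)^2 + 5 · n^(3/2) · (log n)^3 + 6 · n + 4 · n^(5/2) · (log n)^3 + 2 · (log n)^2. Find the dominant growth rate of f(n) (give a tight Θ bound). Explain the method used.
f(n) ∈ Θ(n^(5/2) · (log n)^3)

Compare the terms by growth order. For large n, n^a · (log n)^b dominates n^a' · (log n)^b' iff a > a', or (a = a' and b > b'). Ranking the 5 terms shows the dominant one is 4 · n^(5/2) · (log n)^3. Hence f(n) ∈ Θ(n^(5/2) · (log n)^3).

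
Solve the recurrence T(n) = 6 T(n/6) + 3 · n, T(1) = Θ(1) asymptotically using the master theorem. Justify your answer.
T(n) = Θ(n log n)

log_6 6 = 1, and f(n) = 3 · n = Θ(n^(log_6 6)). This is Case 2 of the master theorem: T(n) = Θ(f(n) · log n) = Θ(n log n).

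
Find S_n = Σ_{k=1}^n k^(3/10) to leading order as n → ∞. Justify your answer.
S_n ~ (10/13) · n^(13/10)

Integral comparison: Σ_{k=1}^n k^(3/10) = ∫_0^n x^(3/10) dx + O(n^(3/10)). The integral is n^(1 + 3/10) / (1 + 3/10) = n^((3+10)/10) / ((3+10)/10) = (10/13) · n^(13/10).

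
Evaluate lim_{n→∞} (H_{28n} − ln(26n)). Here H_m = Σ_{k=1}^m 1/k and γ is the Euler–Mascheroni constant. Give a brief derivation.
lim = ln(14/13) + γ

By Euler-Maclaurin, H_m = ln m + γ + O(1/m). So
  H_{28n} − ln(26n) = ln(28n) + γ − ln(26n) + O(1/n)
                       = ln(28/26) + γ + O(1/n).
Hence the limit is ln(28/26) + γ (= ln(14/13)).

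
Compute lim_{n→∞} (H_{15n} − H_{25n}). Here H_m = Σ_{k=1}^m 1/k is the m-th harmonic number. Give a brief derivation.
lim = ln(15/25) = ln(3/5)

Euler-Maclaurin gives H_m = ln m + γ + 1/(2m) + O(1/m^2). The γ and O(1/m) terms cancel in the difference:
  H_{15n} − H_{25n} = ln(15n) − ln(25n) + O(1/n) = ln(15/25) + O(1/n).
Hence the limit is ln(15/25) = ln(3/5).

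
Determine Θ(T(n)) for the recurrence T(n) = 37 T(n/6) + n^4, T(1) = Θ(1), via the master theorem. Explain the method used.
T(n) = Θ(n^4)

log_6 37 ≈ 2.015. f(n) = n^4 dominates n^(log_6 37) since 4 > 2.015, and the regularity condition a·f(n/b) = 37·(n/6)^4 = (37/1296)·n^4 ≤ c·f(n) holds with c = 37/1296 ≈ 0.0285 < 1. So this is Case 3: T(n) = Θ(f(n)) = Θ(n^4).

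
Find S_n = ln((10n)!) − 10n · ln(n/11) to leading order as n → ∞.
S_n ~ 10n · (ln 110 − 1) + O(ln n)

Stirling: ln((10n)!) = 10n ln(10n) − 10n + O(ln n).
  S_n = 10n ln(10n) − 10n − 10n ln(n/11) + O(ln n)
      = 10n ln(10n) − 10n ln n + 10n ln 11 − 10n + O(ln n)
      = 10n ln 10 + 10n ln 11 − 10n + O(ln n)
      = 10n (ln 110 − 1) + O(ln n).
Numerically ln(110) − 1 ≈ 3.7005.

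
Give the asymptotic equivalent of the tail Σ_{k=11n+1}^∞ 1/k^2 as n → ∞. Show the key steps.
Σ_{k>11n} 1/k^2 ~ 1/(1 · (11n))

Compare to the integral: ∫_{11n}^∞ x^(−2) dx = [−x^(−1)/1]_{11n}^∞ = 1/((2−1)·(11n)). Euler-Maclaurin then gives
  Σ_{k>11n} 1/k^2 = ∫_{11n}^∞ dx/x^2 − 1/(2·(11n)^2) + O(1/(11n)^3).
(Equivalently this is ζ(2) − Σ_{k≤11n} 1/k^2.)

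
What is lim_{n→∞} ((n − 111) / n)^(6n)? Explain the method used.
lim = e^(−666)

Rewrite as (1 − 111/n)^(6n). By the standard limit (1 + x/n)^n → e^x, we have (1 − 111/n)^n → e^(−111), and raising to the 6th power gives e^(−666).
More precisely, ln[(1 − 111/n)^(6n)] = 6n · ln(1 − 111/n) = 6n · (-111/n + O(1/n^2)) = -666 + O(1/n) → -666.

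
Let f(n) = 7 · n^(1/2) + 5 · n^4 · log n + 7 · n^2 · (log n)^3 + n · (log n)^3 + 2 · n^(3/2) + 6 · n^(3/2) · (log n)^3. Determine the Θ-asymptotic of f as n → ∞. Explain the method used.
f(n) ∈ Θ(n^4 · log n)

Compare the terms by growth order. For large n, n^a · (log n)^b dominates n^a' · (log n)^b' iff a > a', or (a = a' and b > b'). Ranking the 6 terms shows the dominant one is 5 · n^4 · log n. Hence f(n) ∈ Θ(n^4 · log n).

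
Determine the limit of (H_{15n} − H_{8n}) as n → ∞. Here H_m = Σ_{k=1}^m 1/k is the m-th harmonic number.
lim = ln(15/8)

Euler-Maclaurin gives H_m = ln m + γ + 1/(2m) + O(1/m^2). The γ and O(1/m) terms cancel in the difference:
  H_{15n} − H_{8n} = ln(15n) − ln(8n) + O(1/n) = ln(15/8) + O(1/n).
Hence the limit is ln(15/8).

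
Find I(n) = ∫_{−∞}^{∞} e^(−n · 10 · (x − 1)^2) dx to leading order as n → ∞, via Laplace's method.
I(n) = sqrt(π/(10n))

Here φ(x) = 10 · (x − 1)^2 has its unique minimum at x* = 1 with φ(x*) = 0 and φ''(x*) = 20. Laplace's method gives
  I(n) ~ e^(−n φ(x*)) · sqrt(2π / (n · φ''(x*))) = sqrt(2π / (20n)) = sqrt(π/(10n)).
This is exact: substituting u = (x − 1)·sqrt(10n) gives I(n) = (1/sqrt(10n)) ∫_{−∞}^{∞} e^(−u^2) du = sqrt(π/(10n)).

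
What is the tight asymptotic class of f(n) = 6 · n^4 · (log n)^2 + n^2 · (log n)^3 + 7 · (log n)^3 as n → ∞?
f(n) ∈ Θ(n^4 · (log n)^2)

Compare the terms by growth order. For large n, n^a · (log n)^b dominates n^a' · (log n)^b' iff a > a', or (a = a' and b > b'). Ranking the 3 terms shows the dominant one is 6 · n^4 · (log n)^2. Hence f(n) ∈ Θ(n^4 · (log n)^2).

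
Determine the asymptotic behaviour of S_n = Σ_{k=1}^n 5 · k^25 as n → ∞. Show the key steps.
S_n ~ 5 · n^26 / 26

By integral comparison (Euler-Maclaurin), Σ_{k=1}^n 5 · k^25 = 5 · ∫_0^n x^25 dx + O(n^25) = 5 · n^26/26 + O(n^25). (Equivalently, Faulhaber's formula gives the same leading term.)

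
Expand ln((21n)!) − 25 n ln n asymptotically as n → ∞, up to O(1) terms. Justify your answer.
ln((21n)!) − 25 n ln n = −4 n ln n + 21(ln 21 − 1) n + (1/2) ln(2π·21n) + O(1/n)

Stirling: ln((21n)!) = 21n ln(21n) − 21n + (1/2) ln(2π·21n) + O(1/n).
Expand 21n ln(21n) = 21n (ln n + ln 21) = 21n ln n + 21n ln 21.
Subtract 25n ln n: leading term is (21 − 25) n ln n = −4 n ln n. The next term is 21n ln 21 − 21n = 21(ln 21 − 1) n. Then the (1/2) ln(2π·21n) correction.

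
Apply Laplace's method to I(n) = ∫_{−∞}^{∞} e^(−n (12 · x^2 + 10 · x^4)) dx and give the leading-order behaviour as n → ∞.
I(n) ~ sqrt(π/(12n))

φ(x) = 12 · x^2 + 10 · x^4 has its unique global minimum at x* = 0 (since φ'(x) = 24x + 40x^3 = 0 only at x = 0 for real x with both coefficients positive, and φ → ∞ as |x| → ∞). At x* = 0, φ(0) = 0 and φ''(0) = 24. Laplace's method then gives
  I(n) ~ sqrt(2π / (n · φ''(0))) · e^(−n φ(0)) = sqrt(2π / (24n)) = sqrt(π/(12n)).
The 10 · x^4 term contributes only at subleading order (an O(1/n) relative correction).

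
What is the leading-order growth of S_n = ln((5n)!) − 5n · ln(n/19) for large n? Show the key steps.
S_n ~ 5n · (ln 95 − 1) + O(ln n)

Stirling: ln((5n)!) = 5n ln(5n) − 5n + O(ln n).
  S_n = 5n ln(5n) − 5n − 5n ln(n/19) + O(ln n)
      = 5n ln(5n) − 5n ln n + 5n ln 19 − 5n + O(ln n)
      = 5n ln 5 + 5n ln 19 − 5n + O(ln n)
      = 5n (ln 95 − 1) + O(ln n).
Numerically ln(95) − 1 ≈ 3.5539.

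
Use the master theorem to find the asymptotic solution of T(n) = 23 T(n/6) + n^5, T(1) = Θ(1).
T(n) = Θ(n^5)

log_6 23 ≈ 1.750. f(n) = n^5 dominates n^(log_6 23) since 5 > 1.750, and the regularity condition a·f(n/b) = 23·(n/6)^5 = (23/7776)·n^5 ≤ c·f(n) holds with c = 23/7776 ≈ 0.00296 < 1. So this is Case 3: T(n) = Θ(f(n)) = Θ(n^5).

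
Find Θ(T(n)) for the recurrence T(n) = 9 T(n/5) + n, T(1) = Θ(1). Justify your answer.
T(n) = Θ(n^(log_5 9))

Master theorem: compare f(n) = n to n^(log_5 9) where log_5 9 ≈ 1.365. Since 1 < log_5 9, we have f(n) = O(n^(log_5 9 − ε)) for some ε > 0 — Case 1. Hence T(n) = Θ(n^(log_5 9)).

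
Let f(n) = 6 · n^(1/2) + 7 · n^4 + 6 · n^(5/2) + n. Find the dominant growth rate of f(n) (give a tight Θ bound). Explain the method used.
f(n) ∈ Θ(n^4)

Compare the terms by growth order. For large n, n^a · (log n)^b dominates n^a' · (log n)^b' iff a > a', or (a = a' and b > b'). Ranking the 4 terms shows the dominant one is 7 · n^4. Hence f(n) ∈ Θ(n^4).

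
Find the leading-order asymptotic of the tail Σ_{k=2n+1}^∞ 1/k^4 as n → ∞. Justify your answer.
Σ_{k>2n} 1/k^4 ~ 1/(3 · (2n)^3)

Compare to the integral: ∫_{2n}^∞ x^(−4) dx = [−x^(−3)/3]_{2n}^∞ = 1/((4−1)·(2n)^3). Euler-Maclaurin then gives
  Σ_{k>2n} 1/k^4 = ∫_{2n}^∞ dx/x^4 − 1/(2·(2n)^4) + O(1/(2n)^5).
(Equivalently this is ζ(4) − Σ_{k≤2n} 1/k^4.)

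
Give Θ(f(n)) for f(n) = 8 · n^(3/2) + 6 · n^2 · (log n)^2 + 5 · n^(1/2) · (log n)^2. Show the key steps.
f(n) ∈ Θ(n^2 · (log n)^2)

Compare the terms by growth order. For large n, n^a · (log n)^b dominates n^a' · (log n)^b' iff a > a', or (a = a' and b > b'). Ranking the 3 terms shows the dominant one is 6 · n^2 · (log n)^2. Hence f(n) ∈ Θ(n^2 · (log n)^2).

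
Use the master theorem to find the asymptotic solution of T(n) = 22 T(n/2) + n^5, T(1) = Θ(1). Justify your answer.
T(n) = Θ(n^5)

log_2 22 ≈ 4.459. f(n) = n^5 dominates n^(log_2 22) since 5 > 4.459, and the regularity condition a·f(n/b) = 22·(n/2)^5 = (22/32)·n^5 ≤ c·f(n) holds with c = 22/32 ≈ 0.688 < 1. So this is Case 3: T(n) = Θ(f(n)) = Θ(n^5).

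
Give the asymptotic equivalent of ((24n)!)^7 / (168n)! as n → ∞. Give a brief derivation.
((24n)!)^7/(168n)! ~ ((2π·24n)^(6/2) / sqrt(7)) · 7^(−7·24n)  →  0

Write N = 24n. Stirling: N! ~ sqrt(2π N)(N/e)^N and (7N)! ~ sqrt(2π·7N)·(7N/e)^(7N).
  (N!)^7/(7N)! ~ (2π N)^(7/2) (N/e)^(7N) / [sqrt(2π·7N) (7N/e)^(7N)]
     = (2π N)^(7/2) / sqrt(2π·7N) · (N/(7N))^(7N)
     = (2π N)^((7−1)/2) / sqrt(7) · 7^(−7N).
Since 7^7 > 1, the factor 7^(−7N) decays exponentially, so the ratio → 0. Substituting N = 24n gives the stated form.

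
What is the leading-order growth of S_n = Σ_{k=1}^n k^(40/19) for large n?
S_n ~ (19/59) · n^(59/19)

Integral comparison: Σ_{k=1}^n k^(40/19) = ∫_0^n x^(40/19) dx + O(n^(40/19)). The integral is n^(1 + 40/19) / (1 + 40/19) = n^((40+19)/19) / ((40+19)/19) = (19/59) · n^(59/19).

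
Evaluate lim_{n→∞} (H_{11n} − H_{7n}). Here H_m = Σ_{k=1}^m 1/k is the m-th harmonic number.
lim = ln(11/7)

Euler-Maclaurin gives H_m = ln m + γ + 1/(2m) + O(1/m^2). The γ and O(1/m) terms cancel in the difference:
  H_{11n} − H_{7n} = ln(11n) − ln(7n) + O(1/n) = ln(11/7) + O(1/n).
Hence the limit is ln(11/7).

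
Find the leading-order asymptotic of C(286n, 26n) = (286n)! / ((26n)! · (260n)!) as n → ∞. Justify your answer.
C(286n, 26n) ~ (285311670611/10000000000)^(26n) · sqrt(11/(20π·26n))

Write N = 26n. Apply Stirling to each factorial:
  (11N)! ~ sqrt(2π·11N) · (11N/e)^(11N),
  N! ~ sqrt(2π N) · (N/e)^N,
  (10N)! ~ sqrt(2π·10N) · (10N/e)^(10N).
The exponential factors combine to (11N)^(11N) / (N^N · (10N)^(10N)) = 11^(11N)/10^(10N) = (11^11/10^10)^N = (285311670611/10000000000)^N.
The square-root prefactors combine to sqrt(2π·11N) / (sqrt(2π N)·sqrt(2π·10N)) = sqrt(11 / (2π·10·N)) = sqrt(11/(20π·26n)).
Substituting N = 26n: C(286n, 26n) ~ (285311670611/10000000000)^(26n) · sqrt(11/(20π·26n)).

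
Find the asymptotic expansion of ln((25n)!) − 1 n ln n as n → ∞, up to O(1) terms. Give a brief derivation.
ln((25n)!) − 1 n ln n = 24 n ln n + 25(ln 25 − 1) n + (1/2) ln(2π·25n) + O(1/n)

Stirling: ln((25n)!) = 25n ln(25n) − 25n + (1/2) ln(2π·25n) + O(1/n).
Expand 25n ln(25n) = 25n (ln n + ln 25) = 25n ln n + 25n ln 25.
Subtract 1n ln n: leading term is (25 − 1) n ln n = 24 n ln n. The next term is 25n ln 25 − 25n = 25(ln 25 − 1) n. Then the (1/2) ln(2π·25n) correction.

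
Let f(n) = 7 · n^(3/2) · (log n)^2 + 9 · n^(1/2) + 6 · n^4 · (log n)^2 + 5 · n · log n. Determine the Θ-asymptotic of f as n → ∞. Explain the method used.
f(n) ∈ Θ(n^4 · (log n)^2)

Compare the terms by growth order. For large n, n^a · (log n)^b dominates n^a' · (log n)^b' iff a > a', or (a = a' and b > b'). Ranking the 4 terms shows the dominant one is 6 · n^4 · (log n)^2. Hence f(n) ∈ Θ(n^4 · (log n)^2).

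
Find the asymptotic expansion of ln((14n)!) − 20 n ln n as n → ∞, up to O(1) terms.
ln((14n)!) − 20 n ln n = −6 n ln n + 14(ln 14 − 1) n + (1/2) ln(2π·14n) + O(1/n)

Stirling: ln((14n)!) = 14n ln(14n) − 14n + (1/2) ln(2π·14n) + O(1/n).
Expand 14n ln(14n) = 14n (ln n + ln 14) = 14n ln n + 14n ln 14.
Subtract 20n ln n: leading term is (14 − 20) n ln n = −6 n ln n. The next term is 14n ln 14 − 14n = 14(ln 14 − 1) n. Then the (1/2) ln(2π·14n) correction.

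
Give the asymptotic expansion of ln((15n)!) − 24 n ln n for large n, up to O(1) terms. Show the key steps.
ln((15n)!) − 24 n ln n = −9 n ln n + 15(ln 15 − 1) n + (1/2) ln(2π·15n) + O(1/n)

Stirling: ln((15n)!) = 15n ln(15n) − 15n + (1/2) ln(2π·15n) + O(1/n).
Expand 15n ln(15n) = 15n (ln n + ln 15) = 15n ln n + 15n ln 15.
Subtract 24n ln n: leading term is (15 − 24) n ln n = −9 n ln n. The next term is 15n ln 15 − 15n = 15(ln 15 − 1) n. Then the (1/2) ln(2π·15n) correction.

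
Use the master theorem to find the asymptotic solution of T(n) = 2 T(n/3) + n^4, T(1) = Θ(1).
T(n) = Θ(n^4)

log_3 2 ≈ 0.631. f(n) = n^4 dominates n^(log_3 2) since 4 > 0.631, and the regularity condition a·f(n/b) = 2·(n/3)^4 = (2/81)·n^4 ≤ c·f(n) holds with c = 2/81 ≈ 0.0247 < 1. So this is Case 3: T(n) = Θ(f(n)) = Θ(n^4).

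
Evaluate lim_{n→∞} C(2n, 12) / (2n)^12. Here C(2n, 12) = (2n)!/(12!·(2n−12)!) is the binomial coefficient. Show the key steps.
lim = 1/12! = 1/479001600

With N = 2n → ∞: C(N, 12) / N^12 = [N(N−1)…(N−11)] / (12! · N^12) = (1/12!) · 1 · (1 − 1/(2n)) · … · (1 − 11/(2n)). Each factor → 1 as N → ∞, so the limit is 1/12! = 1/479001600.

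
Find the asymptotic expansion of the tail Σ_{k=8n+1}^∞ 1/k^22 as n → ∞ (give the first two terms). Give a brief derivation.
Σ_{k>8n} 1/k^22 = 1/(21 · (8n)^21) − 1/(2 · (8n)^22) + O(1/(8n)^23)

Compare to the integral: ∫_{8n}^∞ x^(−22) dx = [−x^(−21)/21]_{8n}^∞ = 1/((22−1)·(8n)^21). The Euler-Maclaurin correction adds −f(8n)/2 = −1/(2·(8n)^22). Euler-Maclaurin then gives
  Σ_{k>8n} 1/k^22 = ∫_{8n}^∞ dx/x^22 − 1/(2·(8n)^22) + O(1/(8n)^23).
(Equivalently this is ζ(22) − Σ_{k≤8n} 1/k^22.)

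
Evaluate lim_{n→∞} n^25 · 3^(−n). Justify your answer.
lim = 0

Exponentials with base > 1 dominate every fixed polynomial: for any fixed c, n^c / 3^n → 0 as n → ∞ (e.g. by the ratio test, or by writing 3^n = e^(n ln 3) and noting e^(n ln 3) / n^c → ∞). Hence n^25 · 3^(−n) = n^25 / 3^n → 0.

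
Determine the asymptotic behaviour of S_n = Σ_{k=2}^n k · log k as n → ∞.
S_n ~ n^2 log n / 2 − n^2 / 4

By integral comparison, S_n = ∫_1^n x · log x dx + O(n · log n). For the integral, ∫ x^1 log x dx = n^2 log n / 2 − n^2/4 (integration by parts). Hence S_n ~ n^2 log n / 2 − n^2 / 4.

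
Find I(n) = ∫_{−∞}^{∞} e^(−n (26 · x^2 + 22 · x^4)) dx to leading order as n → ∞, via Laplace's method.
I(n) ~ sqrt(π/(26n))

φ(x) = 26 · x^2 + 22 · x^4 has its unique global minimum at x* = 0 (since φ'(x) = 52x + 88x^3 = 0 only at x = 0 for real x with both coefficients positive, and φ → ∞ as |x| → ∞). At x* = 0, φ(0) = 0 and φ''(0) = 52. Laplace's method then gives
  I(n) ~ sqrt(2π / (n · φ''(0))) · e^(−n φ(0)) = sqrt(2π / (52n)) = sqrt(π/(26n)).
The 22 · x^4 term contributes only at subleading order (an O(1/n) relative correction).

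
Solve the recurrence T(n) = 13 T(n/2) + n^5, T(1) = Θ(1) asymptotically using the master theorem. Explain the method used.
T(n) = Θ(n^5)

log_2 13 ≈ 3.700. f(n) = n^5 dominates n^(log_2 13) since 5 > 3.700, and the regularity condition a·f(n/b) = 13·(n/2)^5 = (13/32)·n^5 ≤ c·f(n) holds with c = 13/32 ≈ 0.406 < 1. So this is Case 3: T(n) = Θ(f(n)) = Θ(n^5).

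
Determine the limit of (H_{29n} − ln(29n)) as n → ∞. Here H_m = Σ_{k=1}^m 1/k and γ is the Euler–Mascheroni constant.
lim = γ

By Euler-Maclaurin, H_m = ln m + γ + O(1/m). So
  H_{29n} − ln(29n) = ln(29n) + γ − ln(29n) + O(1/n)
                       = ln(29/29) + γ + O(1/n).
Hence the limit is γ (since ln 1 = 0).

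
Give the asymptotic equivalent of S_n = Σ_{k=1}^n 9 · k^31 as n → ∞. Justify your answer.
S_n ~ 9 · n^32 / 32

By integral comparison (Euler-Maclaurin), Σ_{k=1}^n 9 · k^31 = 9 · ∫_0^n x^31 dx + O(n^31) = 9 · n^32/32 + O(n^31). (Equivalently, Faulhaber's formula gives the same leading term.)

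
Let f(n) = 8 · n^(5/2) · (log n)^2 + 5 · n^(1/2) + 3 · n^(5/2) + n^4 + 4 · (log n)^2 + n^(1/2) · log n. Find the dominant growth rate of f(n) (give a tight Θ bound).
f(n) ∈ Θ(n^4)

Compare the terms by growth order. For large n, n^a · (log n)^b dominates n^a' · (log n)^b' iff a > a', or (a = a' and b > b'). Ranking the 6 terms shows the dominant one is n^4. Hence f(n) ∈ Θ(n^4).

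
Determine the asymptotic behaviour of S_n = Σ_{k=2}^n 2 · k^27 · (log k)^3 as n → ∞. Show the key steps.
S_n ~ n^28 · (log n)^3 / 14

By integral comparison, S_n = ∫_1^n 2 · x^27 · (log x)^3 dx + O(n^27 · (log n)^3). For the integral, the leading term of ∫_1^n x^27 (log x)^3 dx is n^28/28 · (log n)^3 (by repeated integration by parts; each step lowers the log-exponent and produces a relatively O(1/log n) correction). Hence S_n ~ n^28 · (log n)^3 / 14.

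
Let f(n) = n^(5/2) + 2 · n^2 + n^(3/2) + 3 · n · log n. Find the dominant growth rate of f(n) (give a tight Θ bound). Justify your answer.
f(n) ∈ Θ(n^(5/2))

Compare the terms by growth order. For large n, n^a · (log n)^b dominates n^a' · (log n)^b' iff a > a', or (a = a' and b > b'). Ranking the 4 terms shows the dominant one is n^(5/2). Hence f(n) ∈ Θ(n^(5/2)).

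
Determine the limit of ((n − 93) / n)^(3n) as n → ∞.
lim = e^(−279)

Rewrite as (1 − 93/n)^(3n). By the standard limit (1 + x/n)^n → e^x, we have (1 − 93/n)^n → e^(−93), and raising to the 3rd power gives e^(−279).
More precisely, ln[(1 − 93/n)^(3n)] = 3n · ln(1 − 93/n) = 3n · (-93/n + O(1/n^2)) = -279 + O(1/n) → -279.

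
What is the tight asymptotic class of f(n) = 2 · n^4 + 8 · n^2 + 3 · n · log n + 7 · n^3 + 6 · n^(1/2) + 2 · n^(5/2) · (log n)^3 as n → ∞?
f(n) ∈ Θ(n^4)

Compare the terms by growth order. For large n, n^a · (log n)^b dominates n^a' · (log n)^b' iff a > a', or (a = a' and b > b'). Ranking the 6 terms shows the dominant one is 2 · n^4. Hence f(n) ∈ Θ(n^4).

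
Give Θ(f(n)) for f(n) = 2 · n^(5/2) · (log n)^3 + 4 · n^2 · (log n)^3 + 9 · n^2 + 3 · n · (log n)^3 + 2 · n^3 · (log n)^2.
f(n) ∈ Θ(n^3 · (log n)^2)

Compare the terms by growth order. For large n, n^a · (log n)^b dominates n^a' · (log n)^b' iff a > a', or (a = a' and b > b'). Ranking the 5 terms shows the dominant one is 2 · n^3 · (log n)^2. Hence f(n) ∈ Θ(n^3 · (log n)^2).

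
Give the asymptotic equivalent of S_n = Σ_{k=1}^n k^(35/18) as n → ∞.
S_n ~ (18/53) · n^(53/18)

Integral comparison: Σ_{k=1}^n k^(35/18) = ∫_0^n x^(35/18) dx + O(n^(35/18)). The integral is n^(1 + 35/18) / (1 + 35/18) = n^((35+18)/18) / ((35+18)/18) = (18/53) · n^(53/18).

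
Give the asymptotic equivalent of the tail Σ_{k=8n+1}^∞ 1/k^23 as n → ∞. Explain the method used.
Σ_{k>8n} 1/k^23 ~ 1/(22 · (8n)^22)

Compare to the integral: ∫_{8n}^∞ x^(−23) dx = [−x^(−22)/22]_{8n}^∞ = 1/((23−1)·(8n)^22). Euler-Maclaurin then gives
  Σ_{k>8n} 1/k^23 = ∫_{8n}^∞ dx/x^23 − 1/(2·(8n)^23) + O(1/(8n)^24).
(Equivalently this is ζ(23) − Σ_{k≤8n} 1/k^23.)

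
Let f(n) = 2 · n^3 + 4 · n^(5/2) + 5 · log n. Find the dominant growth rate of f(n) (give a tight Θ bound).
f(n) ∈ Θ(n^3)

Compare the terms by growth order. For large n, n^a · (log n)^b dominates n^a' · (log n)^b' iff a > a', or (a = a' and b > b'). Ranking the 3 terms shows the dominant one is 2 · n^3. Hence f(n) ∈ Θ(n^3).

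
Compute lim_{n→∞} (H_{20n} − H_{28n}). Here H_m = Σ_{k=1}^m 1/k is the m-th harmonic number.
lim = ln(20/28) = ln(5/7)

Euler-Maclaurin gives H_m = ln m + γ + 1/(2m) + O(1/m^2). The γ and O(1/m) terms cancel in the difference:
  H_{20n} − H_{28n} = ln(20n) − ln(28n) + O(1/n) = ln(20/28) + O(1/n).
Hence the limit is ln(20/28) = ln(5/7).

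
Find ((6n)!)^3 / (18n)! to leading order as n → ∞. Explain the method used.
((6n)!)^3/(18n)! ~ ((2π·6n)^(2/2) / sqrt(3)) · 3^(−3·6n)  →  0

Write N = 6n. Stirling: N! ~ sqrt(2π N)(N/e)^N and (3N)! ~ sqrt(2π·3N)·(3N/e)^(3N).
  (N!)^3/(3N)! ~ (2π N)^(3/2) (N/e)^(3N) / [sqrt(2π·3N) (3N/e)^(3N)]
     = (2π N)^(3/2) / sqrt(2π·3N) · (N/(3N))^(3N)
     = (2π N)^((3−1)/2) / sqrt(3) · 3^(−3N).
Since 3^3 > 1, the factor 3^(−3N) decays exponentially, so the ratio → 0. Substituting N = 6n gives the stated form.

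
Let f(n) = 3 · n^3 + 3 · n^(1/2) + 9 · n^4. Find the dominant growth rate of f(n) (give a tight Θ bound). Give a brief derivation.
f(n) ∈ Θ(n^4)

Compare the terms by growth order. For large n, n^a · (log n)^b dominates n^a' · (log n)^b' iff a > a', or (a = a' and b > b'). Ranking the 3 terms shows the dominant one is 9 · n^4. Hence f(n) ∈ Θ(n^4).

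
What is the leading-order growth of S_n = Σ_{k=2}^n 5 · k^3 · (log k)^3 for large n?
S_n ~ 5 · n^4 · (log n)^3 / 4

By integral comparison, S_n = ∫_1^n 5 · x^3 · (log x)^3 dx + O(n^3 · (log n)^3). For the integral, the leading term of ∫_1^n x^3 (log x)^3 dx is n^4/4 · (log n)^3 (by repeated integration by parts; each step lowers the log-exponent and produces a relatively O(1/log n) correction). Hence S_n ~ 5 · n^4 · (log n)^3 / 4.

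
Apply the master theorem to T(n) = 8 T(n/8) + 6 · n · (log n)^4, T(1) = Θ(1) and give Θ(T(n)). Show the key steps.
T(n) = Θ(n · (log n)^5)

Here log_8 8 = 1 and f(n) = 6 · n · (log n)^4 = Θ(n^(log_8 8) · (log n)^4). This is the extended Case 2 of the master theorem (f matches the critical exponent up to log factors), giving T(n) = Θ(n^(log_8 8) · (log n)^(4+1)) = Θ(n · (log n)^5).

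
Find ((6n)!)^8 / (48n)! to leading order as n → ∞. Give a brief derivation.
((6n)!)^8/(48n)! ~ ((2π·6n)^(7/2) / sqrt(8)) · 8^(−8·6n)  →  0

Write N = 6n. Stirling: N! ~ sqrt(2π N)(N/e)^N and (8N)! ~ sqrt(2π·8N)·(8N/e)^(8N).
  (N!)^8/(8N)! ~ (2π N)^(8/2) (N/e)^(8N) / [sqrt(2π·8N) (8N/e)^(8N)]
     = (2π N)^(8/2) / sqrt(2π·8N) · (N/(8N))^(8N)
     = (2π N)^((8−1)/2) / sqrt(8) · 8^(−8N).
Since 8^8 > 1, the factor 8^(−8N) decays exponentially, so the ratio → 0. Substituting N = 6n gives the stated form.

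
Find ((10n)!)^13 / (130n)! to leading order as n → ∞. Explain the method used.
((10n)!)^13/(130n)! ~ ((2π·10n)^(12/2) / sqrt(13)) · 13^(−13·10n)  →  0

Write N = 10n. Stirling: N! ~ sqrt(2π N)(N/e)^N and (13N)! ~ sqrt(2π·13N)·(13N/e)^(13N).
  (N!)^13/(13N)! ~ (2π N)^(13/2) (N/e)^(13N) / [sqrt(2π·13N) (13N/e)^(13N)]
     = (2π N)^(13/2) / sqrt(2π·13N) · (N/(13N))^(13N)
     = (2π N)^((13−1)/2) / sqrt(13) · 13^(−13N).
Since 13^13 > 1, the factor 13^(−13N) decays exponentially, so the ratio → 0. Substituting N = 10n gives the stated form.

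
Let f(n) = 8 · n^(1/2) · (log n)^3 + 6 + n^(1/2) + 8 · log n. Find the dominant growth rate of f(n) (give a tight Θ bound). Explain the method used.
f(n) ∈ Θ(n^(1/2) · (log n)^3)

Compare the terms by growth order. For large n, n^a · (log n)^b dominates n^a' · (log n)^b' iff a > a', or (a = a' and b > b'). Ranking the 4 terms shows the dominant one is 8 · n^(1/2) · (log n)^3. Hence f(n) ∈ Θ(n^(1/2) · (log n)^3).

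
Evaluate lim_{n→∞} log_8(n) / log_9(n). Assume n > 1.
lim = ln(9) / ln(8) = log_8(9)

Change of base: log_8(n) = ln n / ln 8 and log_9(n) = ln n / ln 9. The ratio is (ln n / ln 8) · (ln 9 / ln n) = ln 9 / ln 8, a constant independent of n. So the limit is ln 9 / ln 8 = log_8(9).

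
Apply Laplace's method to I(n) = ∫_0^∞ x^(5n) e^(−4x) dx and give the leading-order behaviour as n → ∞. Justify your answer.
I(n) ~ (sqrt(2π·5n) / 4) · (5n/(4e))^(5n)

Write the integrand as exp(5n ln x − 4x) and set f(x) = 5n ln x − 4x. Then f'(x) = 5n/x − 4 = 0 at x* = 5n/4, and f''(x*) = −5n/x*^2 = −4^2/(5n). Laplace's method (interior maximum) gives
  I(n) ~ e^(f(x*)) · sqrt(2π / |f''(x*)|)
        = exp(5n ln(5n/4) − 5n) · sqrt(2π · 5n / 4^2)
        = (5n/4)^(5n) e^(−5n) · sqrt(2π·5n) / 4
        = (sqrt(2π·5n) / 4) · (5n/(4e))^(5n).
This matches Γ(5n+1)/4^(5n+1) with Stirling applied to Γ.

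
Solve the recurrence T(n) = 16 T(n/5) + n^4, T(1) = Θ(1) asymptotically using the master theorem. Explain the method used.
T(n) = Θ(n^4)

log_5 16 ≈ 1.723. f(n) = n^4 dominates n^(log_5 16) since 4 > 1.723, and the regularity condition a·f(n/b) = 16·(n/5)^4 = (16/625)·n^4 ≤ c·f(n) holds with c = 16/625 ≈ 0.0256 < 1. So this is Case 3: T(n) = Θ(f(n)) = Θ(n^4).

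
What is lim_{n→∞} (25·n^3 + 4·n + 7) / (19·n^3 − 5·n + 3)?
lim = 25/19

For large n the leading n^3 terms dominate both numerator and denominator. Dividing top and bottom by n^3, every other term tends to 0, leaving 25/19.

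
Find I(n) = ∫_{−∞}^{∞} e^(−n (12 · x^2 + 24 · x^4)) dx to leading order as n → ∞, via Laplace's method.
I(n) ~ sqrt(π/(12n))

φ(x) = 12 · x^2 + 24 · x^4 has its unique global minimum at x* = 0 (since φ'(x) = 24x + 96x^3 = 0 only at x = 0 for real x with both coefficients positive, and φ → ∞ as |x| → ∞). At x* = 0, φ(0) = 0 and φ''(0) = 24. Laplace's method then gives
  I(n) ~ sqrt(2π / (n · φ''(0))) · e^(−n φ(0)) = sqrt(2π / (24n)) = sqrt(π/(12n)).
The 24 · x^4 term contributes only at subleading order (an O(1/n) relative correction).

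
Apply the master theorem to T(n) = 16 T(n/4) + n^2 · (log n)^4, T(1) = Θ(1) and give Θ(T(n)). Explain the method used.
T(n) = Θ(n^2 · (log n)^5)

Here log_4 16 = 2 and f(n) = n^2 · (log n)^4 = Θ(n^(log_4 16) · (log n)^4). This is the extended Case 2 of the master theorem (f matches the critical exponent up to log factors), giving T(n) = Θ(n^(log_4 16) · (log n)^(4+1)) = Θ(n^2 · (log n)^5).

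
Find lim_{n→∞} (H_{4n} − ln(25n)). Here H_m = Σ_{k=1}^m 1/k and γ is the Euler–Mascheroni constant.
lim = ln(4/25) + γ

By Euler-Maclaurin, H_m = ln m + γ + O(1/m). So
  H_{4n} − ln(25n) = ln(4n) + γ − ln(25n) + O(1/n)
                       = ln(4/25) + γ + O(1/n).
Hence the limit is ln(4/25) + γ.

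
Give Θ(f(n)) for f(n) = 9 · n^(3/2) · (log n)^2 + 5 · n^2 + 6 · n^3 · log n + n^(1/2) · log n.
f(n) ∈ Θ(n^3 · log n)

Compare the terms by growth order. For large n, n^a · (log n)^b dominates n^a' · (log n)^b' iff a > a', or (a = a' and b > b'). Ranking the 4 terms shows the dominant one is 6 · n^3 · log n. Hence f(n) ∈ Θ(n^3 · log n).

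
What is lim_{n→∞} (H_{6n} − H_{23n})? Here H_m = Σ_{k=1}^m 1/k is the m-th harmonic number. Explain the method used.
lim = ln(6/23)

Euler-Maclaurin gives H_m = ln m + γ + 1/(2m) + O(1/m^2). The γ and O(1/m) terms cancel in the difference:
  H_{6n} − H_{23n} = ln(6n) − ln(23n) + O(1/n) = ln(6/23) + O(1/n).
Hence the limit is ln(6/23).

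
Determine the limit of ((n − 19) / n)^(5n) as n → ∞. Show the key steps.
lim = e^(−95)

Rewrite as (1 − 19/n)^(5n). By the standard limit (1 + x/n)^n → e^x, we have (1 − 19/n)^n → e^(−19), and raising to the 5th power gives e^(−95).
More precisely, ln[(1 − 19/n)^(5n)] = 5n · ln(1 − 19/n) = 5n · (-19/n + O(1/n^2)) = -95 + O(1/n) → -95.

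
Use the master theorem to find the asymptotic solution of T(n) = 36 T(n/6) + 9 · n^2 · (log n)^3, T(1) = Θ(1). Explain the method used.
T(n) = Θ(n^2 · (log n)^4)

Here log_6 36 = 2 and f(n) = 9 · n^2 · (log n)^3 = Θ(n^(log_6 36) · (log n)^3). This is the extended Case 2 of the master theorem (f matches the critical exponent up to log factors), giving T(n) = Θ(n^(log_6 36) · (log n)^(3+1)) = Θ(n^2 · (log n)^4).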